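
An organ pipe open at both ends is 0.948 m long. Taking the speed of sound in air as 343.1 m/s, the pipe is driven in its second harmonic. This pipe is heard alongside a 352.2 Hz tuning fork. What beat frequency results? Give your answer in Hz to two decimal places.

Open pipe: f_n = n·v/(2L) = 2·343.1/(2·0.948) = 361.9198 Hz.
f_beat = |361.9198 − 352.2| = 9.72 Hz.

9.72 Hz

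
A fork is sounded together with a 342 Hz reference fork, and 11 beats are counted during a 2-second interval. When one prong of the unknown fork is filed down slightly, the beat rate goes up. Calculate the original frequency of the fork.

Beat frequency = 11/2 = 5.5 Hz.
|f − 342| = 5.5, so the fork was at either 336.5 Hz or 347.5 Hz.
Filing a prong removes mass and raises the fork's frequency; the adjustment raises the fork's frequency.
The beat rate rose, so the adjustment moved the fork further from 342 Hz — it was already above the reference.

347.5 Hz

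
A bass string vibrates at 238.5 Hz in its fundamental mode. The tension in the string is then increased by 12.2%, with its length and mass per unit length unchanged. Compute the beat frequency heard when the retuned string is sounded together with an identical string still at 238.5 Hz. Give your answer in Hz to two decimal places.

For a string, f ∝ √T, so the new frequency is 238.5·√1.122 = 252.6299 Hz.
f_beat = |252.6299 − 238.5| = 14.13 Hz.

14.13 Hz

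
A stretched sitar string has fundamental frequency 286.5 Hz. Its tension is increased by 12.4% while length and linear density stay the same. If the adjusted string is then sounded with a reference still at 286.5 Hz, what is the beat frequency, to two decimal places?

17.24 Hz

For a string, f ∝ √T, so the new frequency is 286.5·√1.124 = 303.7441 Hz.
f_beat = |303.7441 − 286.5| = 17.24 Hz.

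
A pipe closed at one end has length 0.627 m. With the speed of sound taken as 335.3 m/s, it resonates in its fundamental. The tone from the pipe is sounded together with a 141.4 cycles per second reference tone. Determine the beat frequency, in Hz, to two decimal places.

Closed pipe (odd harmonics): f_n = n·v/(4L) = 1·335.3/(4·0.627) = 133.6922 Hz.
f_beat = |133.6922 − 141.4| = 7.71 Hz.

7.71 Hz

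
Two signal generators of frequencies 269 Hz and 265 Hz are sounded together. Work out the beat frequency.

4 Hz

Beats arise from superposition of two nearby frequencies; the beat rate is |f₁ − f₂|.
|269 − 265| = 4 Hz.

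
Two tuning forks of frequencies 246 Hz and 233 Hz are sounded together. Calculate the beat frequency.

Beats arise from superposition of two nearby frequencies; the beat rate is |f₁ − f₂|.
|246 − 233| = 13 Hz.

13 Hz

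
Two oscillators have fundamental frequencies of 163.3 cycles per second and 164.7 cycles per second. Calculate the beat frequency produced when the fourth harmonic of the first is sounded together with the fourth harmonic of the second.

Fourth harmonic of the first: 4·163.3 = 653.2 Hz.
Fourth harmonic of the second: 4·164.7 = 658.8 Hz.
f_beat = |653.2 − 658.8| = 5.6 Hz.

5.6 Hz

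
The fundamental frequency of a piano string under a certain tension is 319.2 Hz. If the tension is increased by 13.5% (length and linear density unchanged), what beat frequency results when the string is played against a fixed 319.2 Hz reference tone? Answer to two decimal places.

For a string, f ∝ √T, so the new frequency is 319.2·√1.135 = 340.0641 Hz.
f_beat = |340.0641 − 319.2| = 20.86 Hz.

20.86 Hz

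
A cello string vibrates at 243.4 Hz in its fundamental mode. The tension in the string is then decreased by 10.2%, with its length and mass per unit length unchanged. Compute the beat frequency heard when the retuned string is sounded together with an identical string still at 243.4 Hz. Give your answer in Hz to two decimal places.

For a string, f ∝ √T, so the new frequency is 243.4·√0.898 = 230.6528 Hz.
f_beat = |230.6528 − 243.4| = 12.75 Hz.

12.75 Hz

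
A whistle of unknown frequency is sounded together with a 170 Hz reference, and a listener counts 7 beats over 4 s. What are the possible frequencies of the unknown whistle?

Beat frequency = 7/4 = 1.75 Hz.
|f − 170| = 1.75, so f = 170 ± 1.75.

168.25 Hz or 171.75 Hz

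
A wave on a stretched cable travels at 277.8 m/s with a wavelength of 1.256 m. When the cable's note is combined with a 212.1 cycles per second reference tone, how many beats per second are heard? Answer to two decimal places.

Source frequency f = v/λ = 277.8/1.256 = 221.1783 Hz.
f_beat = |221.1783 − 212.1| = 9.08 Hz.

9.08 Hz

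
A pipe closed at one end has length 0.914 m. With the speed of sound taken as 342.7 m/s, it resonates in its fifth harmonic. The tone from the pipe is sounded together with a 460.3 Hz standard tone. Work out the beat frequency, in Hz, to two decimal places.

8.38 Hz

Closed pipe (odd harmonics): f_n = n·v/(4L) = 5·342.7/(4·0.914) = 468.6816 Hz.
f_beat = |468.6816 − 460.3| = 8.38 Hz.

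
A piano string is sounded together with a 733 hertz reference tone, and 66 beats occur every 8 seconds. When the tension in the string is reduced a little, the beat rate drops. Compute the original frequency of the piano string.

741.25 Hz

Beat frequency = 66/8 = 8.25 Hz.
|f − 733| = 8.25, so the piano string was at either 724.75 Hz or 741.25 Hz.
Lower tension means lower frequency; the adjustment lowers the piano string's frequency.
The beat rate fell, so the adjustment moved the piano string toward 733 Hz — it must have started above the reference.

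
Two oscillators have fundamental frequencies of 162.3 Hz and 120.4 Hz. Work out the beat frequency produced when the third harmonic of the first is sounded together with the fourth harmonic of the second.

5.3 Hz

Third harmonic of the first: 3·162.3 = 486.9 Hz.
Fourth harmonic of the second: 4·120.4 = 481.6 Hz.
f_beat = |486.9 − 481.6| = 5.3 Hz.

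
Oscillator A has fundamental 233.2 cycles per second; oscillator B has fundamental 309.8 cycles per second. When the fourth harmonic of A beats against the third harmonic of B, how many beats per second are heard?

Fourth harmonic of the first: 4·233.2 = 932.8 Hz.
Third harmonic of the second: 3·309.8 = 929.4 Hz.
f_beat = |932.8 − 929.4| = 3.4 Hz.

3.4 Hz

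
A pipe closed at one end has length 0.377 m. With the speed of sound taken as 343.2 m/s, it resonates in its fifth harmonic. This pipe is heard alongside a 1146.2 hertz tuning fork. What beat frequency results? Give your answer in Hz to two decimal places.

8.27 Hz

Closed pipe (odd harmonics): f_n = n·v/(4L) = 5·343.2/(4·0.377) = 1137.9310 Hz.
f_beat = |1137.9310 − 1146.2| = 8.27 Hz.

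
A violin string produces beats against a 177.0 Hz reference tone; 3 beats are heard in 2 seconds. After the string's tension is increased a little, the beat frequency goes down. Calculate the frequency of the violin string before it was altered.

175.5 Hz

Beat frequency = 3/2 = 1.5 Hz.
|f − 177.0| = 1.5, so the violin string was at either 175.5 Hz or 178.5 Hz.
Higher tension means higher frequency; the adjustment raises the violin string's frequency.
The beat rate fell, so the adjustment moved the violin string toward 177.0 Hz — it must have started below the reference.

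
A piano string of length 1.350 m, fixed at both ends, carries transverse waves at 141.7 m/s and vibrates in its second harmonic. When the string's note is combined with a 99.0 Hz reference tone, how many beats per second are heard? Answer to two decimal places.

5.96 Hz

For a string fixed at both ends, f_n = n·v/(2L) = 2·141.7/(2·1.350) = 104.9630 Hz.
f_beat = |104.9630 − 99.0| = 5.96 Hz.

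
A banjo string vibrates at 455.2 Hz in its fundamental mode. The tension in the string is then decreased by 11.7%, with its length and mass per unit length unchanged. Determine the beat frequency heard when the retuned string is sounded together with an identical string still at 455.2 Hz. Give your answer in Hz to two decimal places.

27.46 Hz

For a string, f ∝ √T, so the new frequency is 455.2·√0.883 = 427.7427 Hz.
f_beat = |427.7427 − 455.2| = 27.46 Hz.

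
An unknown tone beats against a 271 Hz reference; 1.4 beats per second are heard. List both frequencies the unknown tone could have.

269.6 Hz or 272.4 Hz

|f − 271| = 1.4, so f = 271 ± 1.4.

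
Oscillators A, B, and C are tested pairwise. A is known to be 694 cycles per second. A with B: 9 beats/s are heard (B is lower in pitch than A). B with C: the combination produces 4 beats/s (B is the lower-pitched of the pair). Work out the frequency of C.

689 Hz

B is below A, so f_B = 694 − 9 = 685 Hz.
C is above B, so f_C = 685 + 4 = 689 Hz.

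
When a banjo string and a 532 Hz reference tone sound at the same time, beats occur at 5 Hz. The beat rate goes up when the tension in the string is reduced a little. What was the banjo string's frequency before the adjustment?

527 Hz

|f − 532| = 5, so the banjo string was at either 527 Hz or 537 Hz.
Lower tension means lower frequency; the adjustment lowers the banjo string's frequency.
The beat rate rose, so the adjustment moved the banjo string further from 532 Hz — it was already below the reference.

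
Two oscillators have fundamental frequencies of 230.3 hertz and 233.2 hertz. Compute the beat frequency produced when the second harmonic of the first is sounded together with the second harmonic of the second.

5.8 Hz

Second harmonic of the first: 2·230.3 = 460.6 Hz.
Second harmonic of the second: 2·233.2 = 466.4 Hz.
f_beat = |460.6 − 466.4| = 5.8 Hz.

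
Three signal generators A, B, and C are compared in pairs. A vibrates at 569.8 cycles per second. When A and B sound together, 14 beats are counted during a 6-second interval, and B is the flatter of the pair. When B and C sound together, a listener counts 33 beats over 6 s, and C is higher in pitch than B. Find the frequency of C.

A–B: Beat frequency = 14/6 = 2.3333 Hz.
B is below A, so f_B = 569.8 − 2.3333 = 567.4667 Hz.
B–C: Beat frequency = 33/6 = 5.5 Hz.
C is above B, so f_C = 567.4667 + 5.5 = 572.9667 Hz.

572.9667 Hz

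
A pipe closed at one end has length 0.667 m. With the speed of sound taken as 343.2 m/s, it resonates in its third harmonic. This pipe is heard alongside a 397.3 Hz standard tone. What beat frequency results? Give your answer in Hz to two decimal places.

11.39 Hz

Closed pipe (odd harmonics): f_n = n·v/(4L) = 3·343.2/(4·0.667) = 385.9070 Hz.
f_beat = |385.9070 − 397.3| = 11.39 Hz.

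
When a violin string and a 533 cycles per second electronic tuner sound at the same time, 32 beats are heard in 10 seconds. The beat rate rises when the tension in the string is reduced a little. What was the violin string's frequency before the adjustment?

529.8 Hz

Beat frequency = 32/10 = 3.2 Hz.
|f − 533| = 3.2, so the violin string was at either 529.8 Hz or 536.2 Hz.
Lower tension means lower frequency; the adjustment lowers the violin string's frequency.
The beat rate rose, so the adjustment moved the violin string further from 533 Hz — it was already below the reference.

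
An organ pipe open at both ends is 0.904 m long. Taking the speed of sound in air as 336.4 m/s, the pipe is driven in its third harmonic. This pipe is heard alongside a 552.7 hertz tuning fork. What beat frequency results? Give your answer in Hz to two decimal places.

5.49 Hz

Open pipe: f_n = n·v/(2L) = 3·336.4/(2·0.904) = 558.1858 Hz.
f_beat = |558.1858 − 552.7| = 5.49 Hz.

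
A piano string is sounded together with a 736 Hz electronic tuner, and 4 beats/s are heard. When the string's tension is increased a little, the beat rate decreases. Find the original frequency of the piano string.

|f − 736| = 4, so the piano string was at either 732 Hz or 740 Hz.
Higher tension means higher frequency; the adjustment raises the piano string's frequency.
The beat rate fell, so the adjustment moved the piano string toward 736 Hz — it must have started below the reference.

732 Hz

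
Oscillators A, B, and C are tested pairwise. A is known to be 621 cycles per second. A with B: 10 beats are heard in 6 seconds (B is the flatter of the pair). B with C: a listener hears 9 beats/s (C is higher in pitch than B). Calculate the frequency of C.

628.3333 Hz

A–B: Beat frequency = 10/6 = 1.6667 Hz.
B is below A, so f_B = 621 − 1.6667 = 619.3333 Hz.
C is above B, so f_C = 619.3333 + 9 = 628.3333 Hz.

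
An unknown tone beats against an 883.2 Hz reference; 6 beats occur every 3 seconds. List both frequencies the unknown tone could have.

881.2 Hz or 885.2 Hz

Beat frequency = 6/3 = 2 Hz.
|f − 883.2| = 2, so f = 883.2 ± 2.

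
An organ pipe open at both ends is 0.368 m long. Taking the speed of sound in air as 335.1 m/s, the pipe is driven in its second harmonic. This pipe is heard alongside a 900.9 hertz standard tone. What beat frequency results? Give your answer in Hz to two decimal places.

Open pipe: f_n = n·v/(2L) = 2·335.1/(2·0.368) = 910.5978 Hz.
f_beat = |910.5978 − 900.9| = 9.70 Hz.

9.70 Hz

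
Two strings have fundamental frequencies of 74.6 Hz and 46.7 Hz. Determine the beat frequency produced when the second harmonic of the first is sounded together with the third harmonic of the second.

9.1 Hz

Second harmonic of the first: 2·74.6 = 149.2 Hz.
Third harmonic of the second: 3·46.7 = 140.1 Hz.
f_beat = |149.2 − 140.1| = 9.1 Hz.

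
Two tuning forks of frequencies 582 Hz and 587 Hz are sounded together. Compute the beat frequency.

The beat frequency equals the magnitude of the frequency difference.
|582 − 587| = 5 Hz.

5 Hz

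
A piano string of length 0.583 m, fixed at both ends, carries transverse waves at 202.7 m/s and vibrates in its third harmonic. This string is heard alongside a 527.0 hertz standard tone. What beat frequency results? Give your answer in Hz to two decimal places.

5.47 Hz

For a string fixed at both ends, f_n = n·v/(2L) = 3·202.7/(2·0.583) = 521.5266 Hz.
f_beat = |521.5266 − 527.0| = 5.47 Hz.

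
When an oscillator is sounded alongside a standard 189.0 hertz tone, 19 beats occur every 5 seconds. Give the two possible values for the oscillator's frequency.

185.2 Hz or 192.8 Hz

Beat frequency = 19/5 = 3.8 Hz.
|f − 189.0| = 3.8, so f = 189.0 ± 3.8.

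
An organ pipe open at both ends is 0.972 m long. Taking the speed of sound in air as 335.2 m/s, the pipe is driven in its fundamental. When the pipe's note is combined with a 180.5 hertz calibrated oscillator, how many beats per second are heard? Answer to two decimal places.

Open pipe: f_n = n·v/(2L) = 1·335.2/(2·0.972) = 172.4280 Hz.
f_beat = |172.4280 − 180.5| = 8.07 Hz.

8.07 Hz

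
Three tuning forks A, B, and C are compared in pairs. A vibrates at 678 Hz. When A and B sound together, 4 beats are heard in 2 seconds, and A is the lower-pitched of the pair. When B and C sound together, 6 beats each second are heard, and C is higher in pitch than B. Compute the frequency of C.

A–B: Beat frequency = 4/2 = 2 Hz.
B is above A, so f_B = 678 + 2 = 680 Hz.
C is above B, so f_C = 680 + 6 = 686 Hz.

686 Hz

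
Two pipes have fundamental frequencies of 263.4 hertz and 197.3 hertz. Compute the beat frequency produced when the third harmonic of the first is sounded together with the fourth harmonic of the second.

Third harmonic of the first: 3·263.4 = 790.2 Hz.
Fourth harmonic of the second: 4·197.3 = 789.2 Hz.
f_beat = |790.2 − 789.2| = 1.0 Hz.

1.0 Hz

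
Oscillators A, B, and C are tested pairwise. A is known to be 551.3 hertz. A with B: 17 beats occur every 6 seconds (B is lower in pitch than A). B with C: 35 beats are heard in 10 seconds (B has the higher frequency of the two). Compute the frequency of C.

A–B: Beat frequency = 17/6 = 2.8333 Hz.
B is below A, so f_B = 551.3 − 2.8333 = 548.4667 Hz.
B–C: Beat frequency = 35/10 = 3.5 Hz.
C is below B, so f_C = 548.4667 − 3.5 = 544.9667 Hz.

544.9667 Hz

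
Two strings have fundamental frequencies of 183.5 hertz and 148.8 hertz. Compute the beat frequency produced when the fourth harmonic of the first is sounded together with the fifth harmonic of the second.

10.0 Hz

Fourth harmonic of the first: 4·183.5 = 734.0 Hz.
Fifth harmonic of the second: 5·148.8 = 744.0 Hz.
f_beat = |734.0 − 744.0| = 10.0 Hz.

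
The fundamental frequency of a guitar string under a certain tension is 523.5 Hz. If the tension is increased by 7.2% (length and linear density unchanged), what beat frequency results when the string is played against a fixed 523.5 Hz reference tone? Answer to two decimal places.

For a string, f ∝ √T, so the new frequency is 523.5·√1.072 = 542.0185 Hz.
f_beat = |542.0185 − 523.5| = 18.52 Hz.

18.52 Hz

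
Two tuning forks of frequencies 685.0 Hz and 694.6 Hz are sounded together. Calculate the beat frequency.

9.6 Hz

The beat frequency equals the magnitude of the frequency difference.
|685.0 − 694.6| = 9.6 Hz.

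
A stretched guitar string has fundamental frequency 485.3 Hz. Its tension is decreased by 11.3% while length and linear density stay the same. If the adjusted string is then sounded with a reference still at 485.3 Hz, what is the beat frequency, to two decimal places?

For a string, f ∝ √T, so the new frequency is 485.3·√0.887 = 457.0588 Hz.
f_beat = |457.0588 − 485.3| = 28.24 Hz.

28.24 Hz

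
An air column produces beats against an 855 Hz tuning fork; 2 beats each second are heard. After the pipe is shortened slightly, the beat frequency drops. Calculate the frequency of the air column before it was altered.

853 Hz

|f − 855| = 2, so the air column was at either 853 Hz or 857 Hz.
A shorter pipe has a higher fundamental; the adjustment raises the air column's frequency.
The beat rate fell, so the adjustment moved the air column toward 855 Hz — it must have started below the reference.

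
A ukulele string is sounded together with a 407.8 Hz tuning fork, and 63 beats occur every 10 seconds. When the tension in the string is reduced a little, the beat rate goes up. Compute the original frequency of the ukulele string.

Beat frequency = 63/10 = 6.3 Hz.
|f − 407.8| = 6.3, so the ukulele string was at either 401.5 Hz or 414.1 Hz.
Lower tension means lower frequency; the adjustment lowers the ukulele string's frequency.
The beat rate rose, so the adjustment moved the ukulele string further from 407.8 Hz — it was already below the reference.

401.5 Hz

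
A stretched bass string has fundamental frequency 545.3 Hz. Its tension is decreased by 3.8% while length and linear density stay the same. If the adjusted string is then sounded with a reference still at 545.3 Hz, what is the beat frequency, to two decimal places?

For a string, f ∝ √T, so the new frequency is 545.3·√0.962 = 534.8390 Hz.
f_beat = |534.8390 − 545.3| = 10.46 Hz.

10.46 Hz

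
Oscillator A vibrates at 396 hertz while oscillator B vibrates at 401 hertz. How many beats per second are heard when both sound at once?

Beats arise from superposition of two nearby frequencies; the beat rate is |f₁ − f₂|.
|396 − 401| = 5 Hz.

5 Hz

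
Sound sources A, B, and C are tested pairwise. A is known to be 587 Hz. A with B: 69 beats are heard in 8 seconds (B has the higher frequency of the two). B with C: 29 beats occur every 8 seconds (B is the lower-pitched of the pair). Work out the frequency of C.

599.25 Hz

A–B: Beat frequency = 69/8 = 8.625 Hz.
B is above A, so f_B = 587 + 8.625 = 595.625 Hz.
B–C: Beat frequency = 29/8 = 3.625 Hz.
C is above B, so f_C = 595.625 + 3.625 = 599.25 Hz.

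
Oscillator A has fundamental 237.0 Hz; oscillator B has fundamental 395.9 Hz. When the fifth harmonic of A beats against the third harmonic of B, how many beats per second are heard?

2.7 Hz

Fifth harmonic of the first: 5·237.0 = 1185.0 Hz.
Third harmonic of the second: 3·395.9 = 1187.7 Hz.
f_beat = |1185.0 − 1187.7| = 2.7 Hz.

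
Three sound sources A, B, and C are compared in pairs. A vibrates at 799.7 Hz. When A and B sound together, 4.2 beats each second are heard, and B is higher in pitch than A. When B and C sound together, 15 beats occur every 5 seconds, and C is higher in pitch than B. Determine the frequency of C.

806.9 Hz

B is above A, so f_B = 799.7 + 4.2 = 803.9 Hz.
B–C: Beat frequency = 15/5 = 3 Hz.
C is above B, so f_C = 803.9 + 3 = 806.9 Hz.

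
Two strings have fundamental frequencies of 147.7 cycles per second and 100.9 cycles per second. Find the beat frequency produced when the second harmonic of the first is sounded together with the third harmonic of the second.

7.3 Hz

Second harmonic of the first: 2·147.7 = 295.4 Hz.
Third harmonic of the second: 3·100.9 = 302.7 Hz.
f_beat = |295.4 − 302.7| = 7.3 Hz.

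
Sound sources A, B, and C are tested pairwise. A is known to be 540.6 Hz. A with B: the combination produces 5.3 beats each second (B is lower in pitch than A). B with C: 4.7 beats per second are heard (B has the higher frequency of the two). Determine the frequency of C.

530.6 Hz

B is below A, so f_B = 540.6 − 5.3 = 535.3 Hz.
C is below B, so f_C = 535.3 − 4.7 = 530.6 Hz.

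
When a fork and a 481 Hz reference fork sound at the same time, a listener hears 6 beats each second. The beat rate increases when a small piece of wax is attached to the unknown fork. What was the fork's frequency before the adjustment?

|f − 481| = 6, so the fork was at either 475 Hz or 487 Hz.
Loading a fork with wax lowers its frequency; the adjustment lowers the fork's frequency.
The beat rate rose, so the adjustment moved the fork further from 481 Hz — it was already below the reference.

475 Hz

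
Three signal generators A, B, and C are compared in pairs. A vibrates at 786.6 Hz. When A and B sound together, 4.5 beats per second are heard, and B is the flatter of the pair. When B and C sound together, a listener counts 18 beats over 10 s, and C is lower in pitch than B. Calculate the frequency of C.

780.3 Hz

B is below A, so f_B = 786.6 − 4.5 = 782.1 Hz.
B–C: Beat frequency = 18/10 = 1.8 Hz.
C is below B, so f_C = 782.1 − 1.8 = 780.3 Hz.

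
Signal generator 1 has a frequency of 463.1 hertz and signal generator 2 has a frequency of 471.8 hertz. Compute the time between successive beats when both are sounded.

0.115 s

f_beat = |463.1 − 471.8| = 8.7 Hz.
Beat period T = 1 / f_beat = 1 / 8.7 s.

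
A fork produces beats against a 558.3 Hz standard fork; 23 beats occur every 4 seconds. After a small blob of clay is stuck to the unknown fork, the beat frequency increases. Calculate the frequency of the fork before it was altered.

552.55 Hz

Beat frequency = 23/4 = 5.75 Hz.
|f − 558.3| = 5.75, so the fork was at either 552.55 Hz or 564.05 Hz.
Adding mass to a fork lowers its frequency; the adjustment lowers the fork's frequency.
The beat rate rose, so the adjustment moved the fork further from 558.3 Hz — it was already below the reference.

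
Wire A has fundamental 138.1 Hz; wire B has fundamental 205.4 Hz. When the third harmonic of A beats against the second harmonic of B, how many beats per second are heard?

Third harmonic of the first: 3·138.1 = 414.3 Hz.
Second harmonic of the second: 2·205.4 = 410.8 Hz.
f_beat = |414.3 − 410.8| = 3.5 Hz.

3.5 Hz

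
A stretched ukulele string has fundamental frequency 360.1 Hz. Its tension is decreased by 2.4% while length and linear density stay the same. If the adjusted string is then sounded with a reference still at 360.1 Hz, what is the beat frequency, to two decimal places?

For a string, f ∝ √T, so the new frequency is 360.1·√0.976 = 355.7526 Hz.
f_beat = |355.7526 − 360.1| = 4.35 Hz.

4.35 Hz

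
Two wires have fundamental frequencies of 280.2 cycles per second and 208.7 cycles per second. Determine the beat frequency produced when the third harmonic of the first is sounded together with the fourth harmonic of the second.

Third harmonic of the first: 3·280.2 = 840.6 Hz.
Fourth harmonic of the second: 4·208.7 = 834.8 Hz.
f_beat = |840.6 − 834.8| = 5.8 Hz.

5.8 Hz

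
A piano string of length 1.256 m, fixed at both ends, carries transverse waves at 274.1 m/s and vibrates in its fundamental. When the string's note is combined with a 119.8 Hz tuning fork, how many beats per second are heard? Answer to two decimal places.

10.68 Hz

For a string fixed at both ends, f_n = n·v/(2L) = 1·274.1/(2·1.256) = 109.1162 Hz.
f_beat = |109.1162 − 119.8| = 10.68 Hz.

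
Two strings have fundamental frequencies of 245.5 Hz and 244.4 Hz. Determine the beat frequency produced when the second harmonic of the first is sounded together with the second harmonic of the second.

Second harmonic of the first: 2·245.5 = 491.0 Hz.
Second harmonic of the second: 2·244.4 = 488.8 Hz.
f_beat = |491.0 − 488.8| = 2.2 Hz.

2.2 Hz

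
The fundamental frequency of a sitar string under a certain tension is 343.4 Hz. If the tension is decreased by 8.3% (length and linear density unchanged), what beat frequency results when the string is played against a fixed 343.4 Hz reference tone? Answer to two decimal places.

For a string, f ∝ √T, so the new frequency is 343.4·√0.917 = 328.8402 Hz.
f_beat = |328.8402 − 343.4| = 14.56 Hz.

14.56 Hz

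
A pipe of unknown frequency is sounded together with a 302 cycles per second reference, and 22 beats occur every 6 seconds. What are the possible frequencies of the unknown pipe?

Beat frequency = 22/6 = 3.6667 Hz.
|f − 302| = 3.6667, so f = 302 ± 3.6667.

298.3333 Hz or 305.6667 Hz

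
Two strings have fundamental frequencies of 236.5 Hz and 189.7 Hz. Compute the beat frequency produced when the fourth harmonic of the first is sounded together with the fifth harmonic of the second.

2.5 Hz

Fourth harmonic of the first: 4·236.5 = 946.0 Hz.
Fifth harmonic of the second: 5·189.7 = 948.5 Hz.
f_beat = |946.0 − 948.5| = 2.5 Hz.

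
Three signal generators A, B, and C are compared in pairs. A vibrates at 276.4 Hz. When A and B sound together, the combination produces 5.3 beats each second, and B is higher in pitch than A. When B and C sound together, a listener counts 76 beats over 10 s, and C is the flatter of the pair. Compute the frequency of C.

274.1 Hz

B is above A, so f_B = 276.4 + 5.3 = 281.7 Hz.
B–C: Beat frequency = 76/10 = 7.6 Hz.
C is below B, so f_C = 281.7 − 7.6 = 274.1 Hz.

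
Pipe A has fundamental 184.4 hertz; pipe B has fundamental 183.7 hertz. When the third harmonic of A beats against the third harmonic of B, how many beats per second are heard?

Third harmonic of the first: 3·184.4 = 553.2 Hz.
Third harmonic of the second: 3·183.7 = 551.1 Hz.
f_beat = |553.2 − 551.1| = 2.1 Hz.

2.1 Hz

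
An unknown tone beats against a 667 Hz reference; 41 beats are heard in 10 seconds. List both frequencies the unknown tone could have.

662.9 Hz or 671.1 Hz

Beat frequency = 41/10 = 4.1 Hz.
|f − 667| = 4.1, so f = 667 ± 4.1.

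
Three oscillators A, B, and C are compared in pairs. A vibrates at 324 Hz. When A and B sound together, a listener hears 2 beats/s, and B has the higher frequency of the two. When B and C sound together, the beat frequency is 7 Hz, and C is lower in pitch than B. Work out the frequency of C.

319 Hz

B is above A, so f_B = 324 + 2 = 326 Hz.
C is below B, so f_C = 326 − 7 = 319 Hz.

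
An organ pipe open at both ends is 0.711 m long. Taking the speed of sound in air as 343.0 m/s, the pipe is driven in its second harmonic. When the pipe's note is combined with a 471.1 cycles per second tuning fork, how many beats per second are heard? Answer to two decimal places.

11.32 Hz

Open pipe: f_n = n·v/(2L) = 2·343.0/(2·0.711) = 482.4191 Hz.
f_beat = |482.4191 − 471.1| = 11.32 Hz.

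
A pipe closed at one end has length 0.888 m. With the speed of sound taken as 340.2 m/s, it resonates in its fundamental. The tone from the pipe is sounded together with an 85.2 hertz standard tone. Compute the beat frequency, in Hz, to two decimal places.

10.58 Hz

Closed pipe (odd harmonics): f_n = n·v/(4L) = 1·340.2/(4·0.888) = 95.7770 Hz.
f_beat = |95.7770 − 85.2| = 10.58 Hz.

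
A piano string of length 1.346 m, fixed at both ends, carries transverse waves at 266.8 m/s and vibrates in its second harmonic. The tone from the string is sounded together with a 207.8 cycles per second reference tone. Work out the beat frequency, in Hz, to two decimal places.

For a string fixed at both ends, f_n = n·v/(2L) = 2·266.8/(2·1.346) = 198.2169 Hz.
f_beat = |198.2169 − 207.8| = 9.58 Hz.

9.58 Hz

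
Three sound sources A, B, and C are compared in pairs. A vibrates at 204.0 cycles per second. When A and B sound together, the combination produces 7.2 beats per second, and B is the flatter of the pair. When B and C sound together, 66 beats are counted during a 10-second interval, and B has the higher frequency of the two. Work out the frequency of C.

B is below A, so f_B = 204.0 − 7.2 = 196.8 Hz.
B–C: Beat frequency = 66/10 = 6.6 Hz.
C is below B, so f_C = 196.8 − 6.6 = 190.2 Hz.

190.2 Hz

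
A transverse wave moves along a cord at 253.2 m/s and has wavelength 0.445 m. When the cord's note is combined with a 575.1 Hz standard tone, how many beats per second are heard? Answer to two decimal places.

Source frequency f = v/λ = 253.2/0.445 = 568.9888 Hz.
f_beat = |568.9888 − 575.1| = 6.11 Hz.

6.11 Hz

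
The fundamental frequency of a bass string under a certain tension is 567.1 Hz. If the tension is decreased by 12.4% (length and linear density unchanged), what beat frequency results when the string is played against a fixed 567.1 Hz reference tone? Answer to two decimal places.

For a string, f ∝ √T, so the new frequency is 567.1·√0.876 = 530.7765 Hz.
f_beat = |530.7765 − 567.1| = 36.32 Hz.

36.32 Hz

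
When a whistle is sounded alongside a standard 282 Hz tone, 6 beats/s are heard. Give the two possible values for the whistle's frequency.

|f − 282| = 6, so f = 282 ± 6.

276 Hz or 288 Hz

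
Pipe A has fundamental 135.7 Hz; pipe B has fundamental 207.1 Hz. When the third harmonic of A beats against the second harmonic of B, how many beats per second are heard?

Third harmonic of the first: 3·135.7 = 407.1 Hz.
Second harmonic of the second: 2·207.1 = 414.2 Hz.
f_beat = |407.1 − 414.2| = 7.1 Hz.

7.1 Hz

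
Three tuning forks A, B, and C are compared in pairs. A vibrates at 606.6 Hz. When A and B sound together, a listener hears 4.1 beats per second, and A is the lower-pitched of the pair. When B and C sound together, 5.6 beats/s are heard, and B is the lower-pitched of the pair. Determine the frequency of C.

B is above A, so f_B = 606.6 + 4.1 = 610.7 Hz.
C is above B, so f_C = 610.7 + 5.6 = 616.3 Hz.

616.3 Hz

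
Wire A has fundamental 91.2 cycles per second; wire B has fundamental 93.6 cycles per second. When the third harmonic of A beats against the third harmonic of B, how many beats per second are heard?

7.2 Hz

Third harmonic of the first: 3·91.2 = 273.6 Hz.
Third harmonic of the second: 3·93.6 = 280.8 Hz.
f_beat = |273.6 − 280.8| = 7.2 Hz.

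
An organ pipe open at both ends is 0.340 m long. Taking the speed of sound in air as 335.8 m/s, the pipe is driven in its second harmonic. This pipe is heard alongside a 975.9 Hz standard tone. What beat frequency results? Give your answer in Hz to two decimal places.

Open pipe: f_n = n·v/(2L) = 2·335.8/(2·0.340) = 987.6471 Hz.
f_beat = |987.6471 − 975.9| = 11.75 Hz.

11.75 Hz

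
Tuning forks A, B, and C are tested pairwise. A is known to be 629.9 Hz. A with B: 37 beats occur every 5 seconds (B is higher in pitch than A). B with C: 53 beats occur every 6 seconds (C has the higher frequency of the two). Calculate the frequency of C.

A–B: Beat frequency = 37/5 = 7.4 Hz.
B is above A, so f_B = 629.9 + 7.4 = 637.3 Hz.
B–C: Beat frequency = 53/6 = 8.8333 Hz.
C is above B, so f_C = 637.3 + 8.8333 = 646.1333 Hz.

646.1333 Hz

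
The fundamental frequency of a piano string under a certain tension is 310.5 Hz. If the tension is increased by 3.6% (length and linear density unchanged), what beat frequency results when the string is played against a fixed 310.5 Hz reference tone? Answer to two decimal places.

5.54 Hz

For a string, f ∝ √T, so the new frequency is 310.5·√1.036 = 316.0396 Hz.
f_beat = |316.0396 − 310.5| = 5.54 Hz.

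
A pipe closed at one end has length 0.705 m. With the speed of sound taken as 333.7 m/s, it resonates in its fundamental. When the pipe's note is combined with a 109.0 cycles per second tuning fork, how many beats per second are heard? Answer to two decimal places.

9.33 Hz

Closed pipe (odd harmonics): f_n = n·v/(4L) = 1·333.7/(4·0.705) = 118.3333 Hz.
f_beat = |118.3333 − 109.0| = 9.33 Hz.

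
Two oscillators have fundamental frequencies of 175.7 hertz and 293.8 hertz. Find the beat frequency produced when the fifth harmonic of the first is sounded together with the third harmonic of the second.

Fifth harmonic of the first: 5·175.7 = 878.5 Hz.
Third harmonic of the second: 3·293.8 = 881.4 Hz.
f_beat = |878.5 − 881.4| = 2.9 Hz.

2.9 Hz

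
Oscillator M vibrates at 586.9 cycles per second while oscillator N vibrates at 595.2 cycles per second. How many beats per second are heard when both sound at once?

8.3 Hz

Beats arise from superposition of two nearby frequencies; the beat rate is |f₁ − f₂|.
|586.9 − 595.2| = 8.3 Hz.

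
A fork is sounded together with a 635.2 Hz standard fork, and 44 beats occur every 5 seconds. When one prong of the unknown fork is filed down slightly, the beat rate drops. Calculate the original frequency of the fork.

626.4 Hz

Beat frequency = 44/5 = 8.8 Hz.
|f − 635.2| = 8.8, so the fork was at either 626.4 Hz or 644 Hz.
Filing a prong removes mass and raises the fork's frequency; the adjustment raises the fork's frequency.
The beat rate fell, so the adjustment moved the fork toward 635.2 Hz — it must have started below the reference.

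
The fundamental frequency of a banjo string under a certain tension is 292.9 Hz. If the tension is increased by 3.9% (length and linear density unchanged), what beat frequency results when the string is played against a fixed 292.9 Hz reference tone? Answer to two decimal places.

For a string, f ∝ √T, so the new frequency is 292.9·√1.039 = 298.5569 Hz.
f_beat = |298.5569 − 292.9| = 5.66 Hz.

5.66 Hz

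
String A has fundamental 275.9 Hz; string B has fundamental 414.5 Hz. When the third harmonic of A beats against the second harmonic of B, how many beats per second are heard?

1.3 Hz

Third harmonic of the first: 3·275.9 = 827.7 Hz.
Second harmonic of the second: 2·414.5 = 829.0 Hz.
f_beat = |827.7 − 829.0| = 1.3 Hz.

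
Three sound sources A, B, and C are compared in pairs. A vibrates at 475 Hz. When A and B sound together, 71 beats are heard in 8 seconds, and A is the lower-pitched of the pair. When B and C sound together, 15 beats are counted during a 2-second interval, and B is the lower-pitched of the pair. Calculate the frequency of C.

491.375 Hz

A–B: Beat frequency = 71/8 = 8.875 Hz.
B is above A, so f_B = 475 + 8.875 = 483.875 Hz.
B–C: Beat frequency = 15/2 = 7.5 Hz.
C is above B, so f_C = 483.875 + 7.5 = 491.375 Hz.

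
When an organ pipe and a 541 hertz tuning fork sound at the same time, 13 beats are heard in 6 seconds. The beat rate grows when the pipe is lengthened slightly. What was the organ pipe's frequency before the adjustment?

Beat frequency = 13/6 = 2.1667 Hz.
|f − 541| = 2.1667, so the organ pipe was at either 538.8333 Hz or 543.1667 Hz.
A longer pipe has a lower fundamental; the adjustment lowers the organ pipe's frequency.
The beat rate rose, so the adjustment moved the organ pipe further from 541 Hz — it was already below the reference.

538.8333 Hz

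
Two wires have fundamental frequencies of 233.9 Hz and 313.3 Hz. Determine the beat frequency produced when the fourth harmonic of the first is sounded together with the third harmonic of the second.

4.3 Hz

Fourth harmonic of the first: 4·233.9 = 935.6 Hz.
Third harmonic of the second: 3·313.3 = 939.9 Hz.
f_beat = |935.6 − 939.9| = 4.3 Hz.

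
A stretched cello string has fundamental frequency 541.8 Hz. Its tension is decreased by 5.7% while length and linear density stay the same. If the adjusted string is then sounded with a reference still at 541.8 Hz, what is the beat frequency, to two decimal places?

For a string, f ∝ √T, so the new frequency is 541.8·√0.943 = 526.1322 Hz.
f_beat = |526.1322 − 541.8| = 15.67 Hz.

15.67 Hz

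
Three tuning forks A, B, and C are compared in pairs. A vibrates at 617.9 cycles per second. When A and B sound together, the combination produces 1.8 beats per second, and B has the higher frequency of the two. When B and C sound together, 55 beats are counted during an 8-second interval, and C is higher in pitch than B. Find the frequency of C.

B is above A, so f_B = 617.9 + 1.8 = 619.7 Hz.
B–C: Beat frequency = 55/8 = 6.875 Hz.
C is above B, so f_C = 619.7 + 6.875 = 626.575 Hz.

626.575 Hz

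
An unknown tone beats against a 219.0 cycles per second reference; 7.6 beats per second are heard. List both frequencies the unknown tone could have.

|f − 219.0| = 7.6, so f = 219.0 ± 7.6.

211.4 Hz or 226.6 Hz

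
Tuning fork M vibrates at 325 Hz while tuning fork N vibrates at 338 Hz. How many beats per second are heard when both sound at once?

Beats arise from superposition of two nearby frequencies; the beat rate is |f₁ − f₂|.
|325 − 338| = 13 Hz.

13 Hz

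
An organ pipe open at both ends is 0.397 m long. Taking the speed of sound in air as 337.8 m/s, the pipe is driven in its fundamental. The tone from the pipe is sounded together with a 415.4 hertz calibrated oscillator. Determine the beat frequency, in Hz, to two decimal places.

10.04 Hz

Open pipe: f_n = n·v/(2L) = 1·337.8/(2·0.397) = 425.4408 Hz.
f_beat = |425.4408 − 415.4| = 10.04 Hz.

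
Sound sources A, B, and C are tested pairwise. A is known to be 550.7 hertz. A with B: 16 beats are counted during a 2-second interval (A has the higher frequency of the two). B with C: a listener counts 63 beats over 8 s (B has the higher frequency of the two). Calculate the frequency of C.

A–B: Beat frequency = 16/2 = 8 Hz.
B is below A, so f_B = 550.7 − 8 = 542.7 Hz.
B–C: Beat frequency = 63/8 = 7.875 Hz.
C is below B, so f_C = 542.7 − 7.875 = 534.825 Hz.

534.825 Hz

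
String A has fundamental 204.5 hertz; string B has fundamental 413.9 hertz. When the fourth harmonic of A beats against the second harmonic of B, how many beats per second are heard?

Fourth harmonic of the first: 4·204.5 = 818.0 Hz.
Second harmonic of the second: 2·413.9 = 827.8 Hz.
f_beat = |818.0 − 827.8| = 9.8 Hz.

9.8 Hz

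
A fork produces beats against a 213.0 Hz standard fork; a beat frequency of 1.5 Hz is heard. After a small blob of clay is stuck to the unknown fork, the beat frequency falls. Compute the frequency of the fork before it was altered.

214.5 Hz

|f − 213.0| = 1.5, so the fork was at either 211.5 Hz or 214.5 Hz.
Adding mass to a fork lowers its frequency; the adjustment lowers the fork's frequency.
The beat rate fell, so the adjustment moved the fork toward 213.0 Hz — it must have started above the reference.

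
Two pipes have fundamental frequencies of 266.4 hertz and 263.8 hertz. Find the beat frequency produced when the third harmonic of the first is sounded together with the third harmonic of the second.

7.8 Hz

Third harmonic of the first: 3·266.4 = 799.2 Hz.
Third harmonic of the second: 3·263.8 = 791.4 Hz.
f_beat = |799.2 − 791.4| = 7.8 Hz.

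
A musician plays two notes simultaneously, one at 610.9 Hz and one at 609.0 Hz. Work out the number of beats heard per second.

f_beat = |f₁ − f₂|.
|610.9 − 609.0| = 1.9 Hz.

1.9 Hz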